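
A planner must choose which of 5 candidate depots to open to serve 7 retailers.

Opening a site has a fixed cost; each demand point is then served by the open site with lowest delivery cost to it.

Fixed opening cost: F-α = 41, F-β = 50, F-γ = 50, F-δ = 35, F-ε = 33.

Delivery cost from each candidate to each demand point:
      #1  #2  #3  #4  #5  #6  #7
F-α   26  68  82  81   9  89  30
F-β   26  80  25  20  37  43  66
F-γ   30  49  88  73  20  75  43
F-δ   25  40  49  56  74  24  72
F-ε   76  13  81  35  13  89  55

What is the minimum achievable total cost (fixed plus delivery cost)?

Open {F-β, F-ε}: assign each demand point to its cheapest open site.
  #1→F-β 26, #2→F-ε 13, #3→F-β 25, #4→F-β 20, #5→F-ε 13, #6→F-β 43, #7→F-ε 55
  delivery cost 195, fixed 83 → total 278.
Compare {F-δ, F-ε}: delivery cost 214 + fixed 68 = 282.
Compare {F-α, F-β, F-ε}: delivery cost 166 + fixed 124 = 290.
Compare {F-β, F-δ, F-ε}: delivery cost 175 + fixed 118 = 293.
All other subsets cost ≥ 282. Minimum total cost: 278.

278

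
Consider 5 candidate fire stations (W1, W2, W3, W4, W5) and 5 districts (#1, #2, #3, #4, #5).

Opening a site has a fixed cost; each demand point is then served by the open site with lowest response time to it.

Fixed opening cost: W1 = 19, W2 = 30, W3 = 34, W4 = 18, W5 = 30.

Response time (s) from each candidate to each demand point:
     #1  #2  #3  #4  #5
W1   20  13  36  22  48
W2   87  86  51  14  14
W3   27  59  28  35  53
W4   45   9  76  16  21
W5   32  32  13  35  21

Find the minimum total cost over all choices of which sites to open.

138

Open {W1, W5}: assign each demand point to its cheapest open site.
  #1→W1 20, #2→W1 13, #3→W5 13, #4→W1 22, #5→W5 21
  response time 89, fixed 49 → total 138.
Compare {W1, W4}: response time 102 + fixed 37 = 139.
Compare {W4, W5}: response time 91 + fixed 48 = 139.
Compare {W1, W2}: response time 97 + fixed 49 = 146.
All other subsets cost ≥ 139. Minimum total cost: 138.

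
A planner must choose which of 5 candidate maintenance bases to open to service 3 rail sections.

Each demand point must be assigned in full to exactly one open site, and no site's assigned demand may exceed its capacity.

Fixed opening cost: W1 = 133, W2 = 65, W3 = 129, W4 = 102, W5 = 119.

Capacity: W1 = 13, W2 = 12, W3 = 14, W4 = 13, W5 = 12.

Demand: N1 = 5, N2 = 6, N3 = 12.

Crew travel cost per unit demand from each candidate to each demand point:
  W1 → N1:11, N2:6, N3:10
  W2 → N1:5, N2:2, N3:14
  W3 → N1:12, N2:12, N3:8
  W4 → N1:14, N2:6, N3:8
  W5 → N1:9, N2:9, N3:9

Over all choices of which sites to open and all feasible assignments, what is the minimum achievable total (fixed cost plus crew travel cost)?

300

Open {W2, W4}; cheapest assignment that respects the capacities:
  W2 (cap 12, load 11): N1, N2 — cost 5×5 + 6×2 = 37
  W4 (cap 13, load 12): N3 — cost 12×8 = 96
  Shipping 133, fixed 167 → total 300.
  Any other capacity-feasible assignment to {W2, W4} ships for at least 133.
Compare {W2, W3}: its best feasible assignment gives total 327.
Compare {W2, W5}: its best feasible assignment gives total 329.
Every other set of open sites that can feasibly serve all demand totals ≥ 327 even under its best assignment. Minimum: 300.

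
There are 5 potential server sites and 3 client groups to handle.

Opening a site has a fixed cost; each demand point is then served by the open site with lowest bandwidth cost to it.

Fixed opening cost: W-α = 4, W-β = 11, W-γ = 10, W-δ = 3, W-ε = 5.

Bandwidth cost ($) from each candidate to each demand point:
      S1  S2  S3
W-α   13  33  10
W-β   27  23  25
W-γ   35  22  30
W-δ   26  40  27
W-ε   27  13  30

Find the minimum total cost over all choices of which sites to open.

45

Open {W-α, W-ε}: assign each demand point to its cheapest open site.
  S1→W-α 13, S2→W-ε 13, S3→W-α 10
  bandwidth cost 36, fixed 9 → total 45.
Compare {W-α, W-δ, W-ε}: bandwidth cost 36 + fixed 12 = 48.
Compare {W-α, W-γ, W-ε}: bandwidth cost 36 + fixed 19 = 55.
Compare {W-α, W-β, W-ε}: bandwidth cost 36 + fixed 20 = 56.
All other subsets cost ≥ 48. Minimum total cost: 45.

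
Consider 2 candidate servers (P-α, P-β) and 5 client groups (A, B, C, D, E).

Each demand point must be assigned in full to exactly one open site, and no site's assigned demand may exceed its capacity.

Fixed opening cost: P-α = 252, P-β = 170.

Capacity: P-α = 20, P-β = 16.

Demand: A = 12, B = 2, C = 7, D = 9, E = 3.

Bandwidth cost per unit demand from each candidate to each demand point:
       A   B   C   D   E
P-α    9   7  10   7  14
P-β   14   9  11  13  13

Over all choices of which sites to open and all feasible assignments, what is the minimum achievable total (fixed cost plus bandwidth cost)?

Open {P-α, P-β}; cheapest assignment that respects the capacities:
  P-α (cap 20, load 19): A, C — cost 12×9 + 7×10 = 178
  P-β (cap 16, load 14): B, D, E — cost 2×9 + 9×13 + 3×13 = 174
  Shipping 352, fixed 422 → total 774.
  Any other capacity-feasible assignment to {P-α, P-β} ships for at least 352.
Total demand is 33 and no other set of sites has combined capacity ≥ 33, so {P-α, P-β} is the only feasible choice of open sites. Minimum: 774.

774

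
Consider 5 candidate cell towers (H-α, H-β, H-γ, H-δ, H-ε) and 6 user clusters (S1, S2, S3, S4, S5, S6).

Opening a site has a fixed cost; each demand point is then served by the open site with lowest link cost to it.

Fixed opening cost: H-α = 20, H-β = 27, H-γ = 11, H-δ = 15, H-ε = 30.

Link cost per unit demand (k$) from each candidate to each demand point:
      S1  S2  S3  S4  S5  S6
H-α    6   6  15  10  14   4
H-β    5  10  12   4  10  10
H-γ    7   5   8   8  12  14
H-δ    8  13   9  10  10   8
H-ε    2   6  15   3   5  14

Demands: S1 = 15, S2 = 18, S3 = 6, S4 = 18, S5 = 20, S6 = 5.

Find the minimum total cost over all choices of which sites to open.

403

Open {H-α, H-γ, H-ε}: assign each demand point to its cheapest open site.
  S1→H-ε 15×2=30, S2→H-γ 18×5=90, S3→H-γ 6×8=48, S4→H-ε 18×3=54, S5→H-ε 20×5=100, S6→H-α 5×4=20
  link cost 342, fixed 61 → total 403.
Compare {H-γ, H-δ, H-ε}: link cost 362 + fixed 56 = 418.
Compare {H-α, H-γ, H-δ, H-ε}: link cost 342 + fixed 76 = 418.
Compare {H-α, H-β, H-γ, H-ε}: link cost 342 + fixed 88 = 430.
All other subsets cost ≥ 418. Minimum total cost: 403.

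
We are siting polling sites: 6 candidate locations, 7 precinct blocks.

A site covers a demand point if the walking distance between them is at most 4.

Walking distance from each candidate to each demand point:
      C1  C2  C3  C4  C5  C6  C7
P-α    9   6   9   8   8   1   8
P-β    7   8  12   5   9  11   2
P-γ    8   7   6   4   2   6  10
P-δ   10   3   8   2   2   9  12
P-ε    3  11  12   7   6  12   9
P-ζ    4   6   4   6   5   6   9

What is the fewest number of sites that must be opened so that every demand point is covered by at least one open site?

Coverage sets (demand points within 4 of each site):
  P-α: {C6}
  P-β: {C7}
  P-γ: {C4, C5}
  P-δ: {C2, C4, C5}
  P-ε: {C1}
  P-ζ: {C1, C3}
No 3 sites suffice: every size-3 union leaves at least one demand point uncovered.
But {P-α, P-β, P-δ, P-ζ} covers everything, so the minimum is 4.

4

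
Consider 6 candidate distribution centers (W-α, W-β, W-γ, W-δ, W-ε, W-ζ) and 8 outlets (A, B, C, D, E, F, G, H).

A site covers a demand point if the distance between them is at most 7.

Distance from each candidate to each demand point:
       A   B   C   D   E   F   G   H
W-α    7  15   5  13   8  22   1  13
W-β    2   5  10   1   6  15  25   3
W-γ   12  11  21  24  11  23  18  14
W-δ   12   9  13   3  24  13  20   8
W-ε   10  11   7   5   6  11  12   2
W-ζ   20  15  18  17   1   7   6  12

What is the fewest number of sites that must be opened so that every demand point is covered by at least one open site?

Coverage sets (demand points within 7 of each site):
  W-α: {A, C, G}
  W-β: {A, B, D, E, H}
  W-γ: {}
  W-δ: {D}
  W-ε: {C, D, E, H}
  W-ζ: {E, F, G}
No 2 sites suffice: every size-2 union leaves at least one demand point uncovered.
But {W-α, W-β, W-ζ} covers everything, so the minimum is 3.

3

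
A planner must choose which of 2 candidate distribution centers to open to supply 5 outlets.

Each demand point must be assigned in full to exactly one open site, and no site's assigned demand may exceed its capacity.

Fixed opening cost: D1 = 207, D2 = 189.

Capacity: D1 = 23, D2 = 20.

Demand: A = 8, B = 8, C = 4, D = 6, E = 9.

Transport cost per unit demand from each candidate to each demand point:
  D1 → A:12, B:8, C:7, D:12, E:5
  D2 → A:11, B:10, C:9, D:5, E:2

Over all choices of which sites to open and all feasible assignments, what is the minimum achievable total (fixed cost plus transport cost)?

Open {D1, D2}; cheapest assignment that respects the capacities:
  D1 (cap 23, load 20): A, B, C — cost 8×12 + 8×8 + 4×7 = 188
  D2 (cap 20, load 15): D, E — cost 6×5 + 9×2 = 48
  Shipping 236, fixed 396 → total 632.
  Any other capacity-feasible assignment to {D1, D2} ships for at least 236.
Total demand is 35 and no other set of sites has combined capacity ≥ 35, so {D1, D2} is the only feasible choice of open sites. Minimum: 632.

632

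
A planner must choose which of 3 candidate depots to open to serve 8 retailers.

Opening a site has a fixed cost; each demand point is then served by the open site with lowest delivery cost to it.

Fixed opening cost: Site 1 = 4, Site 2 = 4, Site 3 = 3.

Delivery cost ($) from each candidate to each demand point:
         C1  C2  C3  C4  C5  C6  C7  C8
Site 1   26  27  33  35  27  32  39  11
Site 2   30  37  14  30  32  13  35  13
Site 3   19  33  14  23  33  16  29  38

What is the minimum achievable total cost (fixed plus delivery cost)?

Open {Site 1, Site 3}: assign each demand point to its cheapest open site.
  C1→Site 3 19, C2→Site 1 27, C3→Site 3 14, C4→Site 3 23, C5→Site 1 27, C6→Site 3 16, C7→Site 3 29, C8→Site 1 11
  delivery cost 166, fixed 7 → total 173.
Compare {Site 1, Site 2, Site 3}: delivery cost 163 + fixed 11 = 174.
Compare {Site 2, Site 3}: delivery cost 176 + fixed 7 = 183.
Compare {Site 1, Site 2}: delivery cost 183 + fixed 8 = 191.
All other subsets cost ≥ 174. Minimum total cost: 173.

173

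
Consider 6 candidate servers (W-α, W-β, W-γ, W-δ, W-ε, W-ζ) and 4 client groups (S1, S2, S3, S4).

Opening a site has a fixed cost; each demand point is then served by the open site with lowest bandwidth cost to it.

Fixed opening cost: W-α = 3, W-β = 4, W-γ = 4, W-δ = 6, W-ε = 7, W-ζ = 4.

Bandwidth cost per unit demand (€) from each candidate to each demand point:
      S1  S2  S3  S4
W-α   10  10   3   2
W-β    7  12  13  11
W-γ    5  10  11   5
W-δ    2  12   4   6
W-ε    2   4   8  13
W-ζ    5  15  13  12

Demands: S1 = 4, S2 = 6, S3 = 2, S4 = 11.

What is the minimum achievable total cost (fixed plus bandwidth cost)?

70

Open {W-α, W-ε}: assign each demand point to its cheapest open site.
  S1→W-ε 4×2=8, S2→W-ε 6×4=24, S3→W-α 2×3=6, S4→W-α 11×2=22
  bandwidth cost 60, fixed 10 → total 70.
Compare {W-α, W-β, W-ε}: bandwidth cost 60 + fixed 14 = 74.
Compare {W-α, W-γ, W-ε}: bandwidth cost 60 + fixed 14 = 74.
Compare {W-α, W-ε, W-ζ}: bandwidth cost 60 + fixed 14 = 74.
All other subsets cost ≥ 74. Minimum total cost: 70.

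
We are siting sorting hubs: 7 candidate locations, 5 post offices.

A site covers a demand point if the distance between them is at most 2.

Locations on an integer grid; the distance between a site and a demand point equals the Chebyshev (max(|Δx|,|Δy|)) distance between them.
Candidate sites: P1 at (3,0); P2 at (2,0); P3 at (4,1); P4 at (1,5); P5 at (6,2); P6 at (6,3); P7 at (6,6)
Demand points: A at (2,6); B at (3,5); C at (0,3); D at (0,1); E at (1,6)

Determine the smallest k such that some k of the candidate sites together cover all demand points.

Coverage sets (demand points within 2 of each site):
  P1: {}
  P2: {D}
  P3: {}
  P4: {A, B, C, E}
  P5: {}
  P6: {}
  P7: {}
No single site covers all 5 demand points.
But {P2, P4} covers everything, so the minimum is 2.

2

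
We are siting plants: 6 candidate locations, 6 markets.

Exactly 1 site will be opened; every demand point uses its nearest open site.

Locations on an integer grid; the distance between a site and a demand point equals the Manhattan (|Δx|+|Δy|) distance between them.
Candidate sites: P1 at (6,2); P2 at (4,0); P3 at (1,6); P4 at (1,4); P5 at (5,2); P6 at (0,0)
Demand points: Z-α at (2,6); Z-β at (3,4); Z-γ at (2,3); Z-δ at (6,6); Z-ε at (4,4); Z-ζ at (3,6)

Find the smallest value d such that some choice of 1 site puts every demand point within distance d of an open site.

Open {P3}.
  Farthest demand point is Z-δ at distance 5 (to P3); all others are ≤ 5.
With {P4} the worst case is 7.
With {P5} the worst case is 7.
No size-1 selection achieves below 5.

5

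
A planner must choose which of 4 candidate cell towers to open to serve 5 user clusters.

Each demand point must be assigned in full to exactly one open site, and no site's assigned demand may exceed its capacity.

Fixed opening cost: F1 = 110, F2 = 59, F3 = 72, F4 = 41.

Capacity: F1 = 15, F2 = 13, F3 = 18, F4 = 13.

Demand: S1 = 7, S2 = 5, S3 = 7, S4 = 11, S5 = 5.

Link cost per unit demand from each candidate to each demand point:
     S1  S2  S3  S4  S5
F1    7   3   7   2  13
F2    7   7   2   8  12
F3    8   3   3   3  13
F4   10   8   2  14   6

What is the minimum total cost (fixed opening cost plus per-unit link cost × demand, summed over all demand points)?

313

Open {F2, F3, F4}; cheapest assignment that respects the capacities:
  F2 (cap 13, load 7): S1 — cost 7×7 = 49
  F3 (cap 18, load 16): S2, S4 — cost 5×3 + 11×3 = 48
  F4 (cap 13, load 12): S3, S5 — cost 7×2 + 5×6 = 44
  Shipping 141, fixed 172 → total 313.
  Any other capacity-feasible assignment to {F2, F3, F4} ships for at least 141.
Compare {F1, F2, F4}: its best feasible assignment gives total 360.
Compare {F1, F3, F4}: its best feasible assignment gives total 360.
Every other set of open sites that can feasibly serve all demand totals ≥ 360 even under its best assignment. Minimum: 313.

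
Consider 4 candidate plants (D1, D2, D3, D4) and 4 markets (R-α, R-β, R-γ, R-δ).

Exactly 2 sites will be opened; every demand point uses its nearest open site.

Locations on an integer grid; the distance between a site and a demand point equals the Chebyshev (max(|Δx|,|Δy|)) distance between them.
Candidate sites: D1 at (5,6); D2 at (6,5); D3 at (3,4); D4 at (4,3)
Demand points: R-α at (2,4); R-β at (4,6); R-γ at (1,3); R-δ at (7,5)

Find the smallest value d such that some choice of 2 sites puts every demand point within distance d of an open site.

Open {D1, D3}.
  Farthest demand point is R-γ at distance 2 (to D3); all others are ≤ 2.
With {D2, D3} the worst case is 2.
With {D1, D4} the worst case is 3.
No size-2 selection achieves below 2.

2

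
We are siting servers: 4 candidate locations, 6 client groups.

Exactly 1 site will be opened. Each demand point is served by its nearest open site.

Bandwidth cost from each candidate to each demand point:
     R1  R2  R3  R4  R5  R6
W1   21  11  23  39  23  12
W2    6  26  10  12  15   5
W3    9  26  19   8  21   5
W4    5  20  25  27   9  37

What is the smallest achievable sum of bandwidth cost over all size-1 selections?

Open {W2}.
  R1→W2 6, R2→W2 26, R3→W2 10, R4→W2 12, R5→W2 15, R6→W2 5  ⇒ total 74.
Compare {W3}: total 88.
Compare {W4}: total 123.
No size-1 selection does better; minimum is 74.

74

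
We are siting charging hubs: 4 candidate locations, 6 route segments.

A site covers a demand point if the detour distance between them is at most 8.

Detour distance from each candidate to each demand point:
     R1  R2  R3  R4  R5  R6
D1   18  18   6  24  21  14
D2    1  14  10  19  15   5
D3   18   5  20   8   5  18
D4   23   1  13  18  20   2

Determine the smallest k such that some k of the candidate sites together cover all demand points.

3

Coverage sets (demand points within 8 of each site):
  D1: {R3}
  D2: {R1, R6}
  D3: {R2, R4, R5}
  D4: {R2, R6}
No 2 sites suffice: every size-2 union leaves at least one demand point uncovered.
But {D1, D2, D3} covers everything, so the minimum is 3.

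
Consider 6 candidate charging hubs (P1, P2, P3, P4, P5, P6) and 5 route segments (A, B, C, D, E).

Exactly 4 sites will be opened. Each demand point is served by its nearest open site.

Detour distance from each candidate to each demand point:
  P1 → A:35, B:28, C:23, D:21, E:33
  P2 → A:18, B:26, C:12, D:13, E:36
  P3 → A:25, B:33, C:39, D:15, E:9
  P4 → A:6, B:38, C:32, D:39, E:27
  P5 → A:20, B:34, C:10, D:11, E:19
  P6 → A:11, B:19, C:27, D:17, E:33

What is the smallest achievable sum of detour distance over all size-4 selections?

55

Open {P3, P4, P5, P6}.
  A→P4 6, B→P6 19, C→P5 10, D→P5 11, E→P3 9  ⇒ total 55.
Compare {P2, P3, P4, P6}: total 59.
Compare {P1, P3, P5, P6}: total 60.
No size-4 selection does better; minimum is 55.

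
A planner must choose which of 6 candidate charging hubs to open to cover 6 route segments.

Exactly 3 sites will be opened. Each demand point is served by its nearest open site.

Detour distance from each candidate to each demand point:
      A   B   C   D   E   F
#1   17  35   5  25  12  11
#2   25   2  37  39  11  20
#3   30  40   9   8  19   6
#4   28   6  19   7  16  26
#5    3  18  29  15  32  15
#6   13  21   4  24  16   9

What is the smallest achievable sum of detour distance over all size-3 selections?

39

Open {#2, #3, #5}.
  A→#5 3, B→#2 2, C→#3 9, D→#3 8, E→#2 11, F→#3 6  ⇒ total 39.
Compare {#1, #4, #5}: total 44.
Compare {#2, #3, #6}: total 44.
No size-3 selection does better; minimum is 39.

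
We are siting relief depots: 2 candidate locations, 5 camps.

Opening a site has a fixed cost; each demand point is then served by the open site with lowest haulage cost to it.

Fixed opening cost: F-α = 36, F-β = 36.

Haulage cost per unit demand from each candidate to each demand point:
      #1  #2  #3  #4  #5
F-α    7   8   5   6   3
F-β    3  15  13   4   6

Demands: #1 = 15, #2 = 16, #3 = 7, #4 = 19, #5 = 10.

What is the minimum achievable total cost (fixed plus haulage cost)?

Open {F-α, F-β}: assign each demand point to its cheapest open site.
  #1→F-β 15×3=45, #2→F-α 16×8=128, #3→F-α 7×5=35, #4→F-β 19×4=76, #5→F-α 10×3=30
  haulage cost 314, fixed 72 → total 386.
Compare {F-α}: haulage cost 412 + fixed 36 = 448.
Compare {F-β}: haulage cost 512 + fixed 36 = 548.

386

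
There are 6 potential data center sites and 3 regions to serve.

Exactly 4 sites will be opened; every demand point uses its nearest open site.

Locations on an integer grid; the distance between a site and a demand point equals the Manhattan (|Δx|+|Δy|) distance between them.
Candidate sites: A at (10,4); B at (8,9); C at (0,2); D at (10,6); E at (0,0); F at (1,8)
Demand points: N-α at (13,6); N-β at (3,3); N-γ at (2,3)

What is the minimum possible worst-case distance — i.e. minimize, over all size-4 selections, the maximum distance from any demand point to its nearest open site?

4

Open {A, B, C, D}.
  Farthest demand point is N-β at distance 4 (to C); all others are ≤ 4.
With {A, C, D, E} the worst case is 4.
With {A, C, D, F} the worst case is 4.
No size-4 selection achieves below 4.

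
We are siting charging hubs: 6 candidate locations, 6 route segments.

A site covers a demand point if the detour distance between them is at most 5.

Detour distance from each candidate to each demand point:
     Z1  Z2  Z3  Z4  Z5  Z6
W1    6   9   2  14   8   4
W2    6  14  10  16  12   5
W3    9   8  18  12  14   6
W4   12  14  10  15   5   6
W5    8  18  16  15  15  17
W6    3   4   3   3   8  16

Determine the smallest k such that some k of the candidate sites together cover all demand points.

3

Coverage sets (demand points within 5 of each site):
  W1: {Z3, Z6}
  W2: {Z6}
  W3: {}
  W4: {Z5}
  W5: {}
  W6: {Z1, Z2, Z3, Z4}
No 2 sites suffice: every size-2 union leaves at least one demand point uncovered.
But {W1, W4, W6} covers everything, so the minimum is 3.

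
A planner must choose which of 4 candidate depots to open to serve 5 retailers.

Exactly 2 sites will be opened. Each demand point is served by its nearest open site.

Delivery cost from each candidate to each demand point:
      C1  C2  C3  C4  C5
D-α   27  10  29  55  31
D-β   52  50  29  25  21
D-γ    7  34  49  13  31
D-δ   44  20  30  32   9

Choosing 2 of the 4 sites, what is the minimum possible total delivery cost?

Open {D-γ, D-δ}.
  C1→D-γ 7, C2→D-δ 20, C3→D-δ 30, C4→D-γ 13, C5→D-δ 9  ⇒ total 79.
Compare {D-α, D-γ}: total 90.
Compare {D-β, D-γ}: total 104.
No size-2 selection does better; minimum is 79.

79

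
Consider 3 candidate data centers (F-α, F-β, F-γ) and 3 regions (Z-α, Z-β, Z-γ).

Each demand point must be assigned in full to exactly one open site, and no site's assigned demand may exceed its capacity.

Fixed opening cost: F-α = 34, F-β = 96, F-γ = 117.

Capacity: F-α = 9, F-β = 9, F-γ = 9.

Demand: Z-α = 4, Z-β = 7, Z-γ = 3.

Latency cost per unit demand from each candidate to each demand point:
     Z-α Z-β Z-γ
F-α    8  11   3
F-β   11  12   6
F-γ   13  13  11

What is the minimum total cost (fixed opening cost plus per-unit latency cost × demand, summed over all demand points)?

255

Open {F-α, F-β}; cheapest assignment that respects the capacities:
  F-α (cap 9, load 7): Z-α, Z-γ — cost 4×8 + 3×3 = 41
  F-β (cap 9, load 7): Z-β — cost 7×12 = 84
  Shipping 125, fixed 130 → total 255.
  Any other capacity-feasible assignment to {F-α, F-β} ships for at least 125.
Compare {F-α, F-γ}: its best feasible assignment gives total 283.
Compare {F-β, F-γ}: its best feasible assignment gives total 366.
Every other set of open sites that can feasibly serve all demand totals ≥ 283 even under its best assignment. Minimum: 255.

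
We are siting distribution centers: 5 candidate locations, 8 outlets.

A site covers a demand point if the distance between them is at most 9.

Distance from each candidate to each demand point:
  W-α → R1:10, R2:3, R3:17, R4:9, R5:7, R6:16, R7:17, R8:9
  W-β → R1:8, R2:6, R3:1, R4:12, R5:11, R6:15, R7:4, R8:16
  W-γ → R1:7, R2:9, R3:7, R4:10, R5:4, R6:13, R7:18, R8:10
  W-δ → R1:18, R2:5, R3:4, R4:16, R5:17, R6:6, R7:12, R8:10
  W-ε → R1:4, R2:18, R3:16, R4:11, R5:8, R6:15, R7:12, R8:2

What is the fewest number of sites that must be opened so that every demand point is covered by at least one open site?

3

Coverage sets (demand points within 9 of each site):
  W-α: {R2, R4, R5, R8}
  W-β: {R1, R2, R3, R7}
  W-γ: {R1, R2, R3, R5}
  W-δ: {R2, R3, R6}
  W-ε: {R1, R5, R8}
No 2 sites suffice: every size-2 union leaves at least one demand point uncovered.
But {W-α, W-β, W-δ} covers everything, so the minimum is 3.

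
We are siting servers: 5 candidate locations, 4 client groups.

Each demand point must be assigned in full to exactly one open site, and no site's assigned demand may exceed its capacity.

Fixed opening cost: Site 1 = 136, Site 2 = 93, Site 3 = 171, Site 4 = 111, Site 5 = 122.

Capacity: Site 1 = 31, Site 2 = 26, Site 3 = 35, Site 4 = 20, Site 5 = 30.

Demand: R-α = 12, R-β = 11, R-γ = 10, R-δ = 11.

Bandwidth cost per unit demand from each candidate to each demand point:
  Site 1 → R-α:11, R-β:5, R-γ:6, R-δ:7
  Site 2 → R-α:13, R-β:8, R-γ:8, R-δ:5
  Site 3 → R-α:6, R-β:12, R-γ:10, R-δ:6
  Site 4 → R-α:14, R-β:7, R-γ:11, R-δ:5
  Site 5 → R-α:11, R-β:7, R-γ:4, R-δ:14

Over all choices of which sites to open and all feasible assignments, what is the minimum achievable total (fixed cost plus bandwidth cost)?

530

Open {Site 2, Site 5}; cheapest assignment that respects the capacities:
  Site 2 (cap 26, load 22): R-β, R-δ — cost 11×8 + 11×5 = 143
  Site 5 (cap 30, load 22): R-α, R-γ — cost 12×11 + 10×4 = 172
  Shipping 315, fixed 215 → total 530.
  Any other capacity-feasible assignment to {Site 2, Site 5} ships for at least 315.
Compare {Site 3, Site 5}: its best feasible assignment gives total 548.
Compare {Site 1, Site 2}: its best feasible assignment gives total 551.
Every other set of open sites that can feasibly serve all demand totals ≥ 548 even under its best assignment. Minimum: 530.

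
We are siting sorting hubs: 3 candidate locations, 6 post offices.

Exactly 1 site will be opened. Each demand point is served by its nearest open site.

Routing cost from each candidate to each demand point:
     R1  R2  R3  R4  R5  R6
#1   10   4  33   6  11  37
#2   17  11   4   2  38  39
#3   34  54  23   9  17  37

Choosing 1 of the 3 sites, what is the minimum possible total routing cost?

Open {#1}.
  R1→#1 10, R2→#1 4, R3→#1 33, R4→#1 6, R5→#1 11, R6→#1 37  ⇒ total 101.
Compare {#2}: total 111.
Compare {#3}: total 174.

101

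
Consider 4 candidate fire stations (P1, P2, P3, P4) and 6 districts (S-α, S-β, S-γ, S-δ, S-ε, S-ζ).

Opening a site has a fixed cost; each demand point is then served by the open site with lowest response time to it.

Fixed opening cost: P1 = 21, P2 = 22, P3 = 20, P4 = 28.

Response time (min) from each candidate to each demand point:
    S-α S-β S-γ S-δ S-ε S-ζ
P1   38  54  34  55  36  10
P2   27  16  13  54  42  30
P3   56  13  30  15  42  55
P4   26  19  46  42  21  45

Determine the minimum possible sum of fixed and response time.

177

Open {P1, P2, P3}: assign each demand point to its cheapest open site.
  S-α→P2 27, S-β→P3 13, S-γ→P2 13, S-δ→P3 15, S-ε→P1 36, S-ζ→P1 10
  response time 114, fixed 63 → total 177.
Compare {P2, P3}: response time 140 + fixed 42 = 182.
Compare {P1, P3}: response time 142 + fixed 41 = 183.
Compare {P1, P3, P4}: response time 115 + fixed 69 = 184.
All other subsets cost ≥ 182. Minimum total cost: 177.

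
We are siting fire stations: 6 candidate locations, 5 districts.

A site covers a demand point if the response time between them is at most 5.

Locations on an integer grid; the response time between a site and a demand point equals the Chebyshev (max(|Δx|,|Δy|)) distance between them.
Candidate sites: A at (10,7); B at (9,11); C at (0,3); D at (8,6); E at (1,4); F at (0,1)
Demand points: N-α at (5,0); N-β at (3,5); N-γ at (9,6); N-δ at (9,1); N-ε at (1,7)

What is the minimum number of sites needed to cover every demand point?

Coverage sets (demand points within 5 of each site):
  A: {N-γ}
  B: {N-γ}
  C: {N-α, N-β, N-ε}
  D: {N-β, N-γ, N-δ}
  E: {N-α, N-β, N-ε}
  F: {N-α, N-β}
No single site covers all 5 demand points.
But {C, D} covers everything, so the minimum is 2.

2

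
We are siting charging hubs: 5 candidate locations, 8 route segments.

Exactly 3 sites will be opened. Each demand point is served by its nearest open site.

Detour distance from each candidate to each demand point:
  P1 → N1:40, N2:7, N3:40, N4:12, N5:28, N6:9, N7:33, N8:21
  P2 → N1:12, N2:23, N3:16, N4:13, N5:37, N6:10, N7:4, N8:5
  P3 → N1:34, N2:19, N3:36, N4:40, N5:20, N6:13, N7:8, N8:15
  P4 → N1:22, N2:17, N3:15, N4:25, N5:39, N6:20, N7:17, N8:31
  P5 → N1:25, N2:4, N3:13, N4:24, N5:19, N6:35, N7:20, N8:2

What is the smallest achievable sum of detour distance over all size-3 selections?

75

Open {P1, P2, P5}.
  N1→P2 12, N2→P5 4, N3→P5 13, N4→P1 12, N5→P5 19, N6→P1 9, N7→P2 4, N8→P5 2  ⇒ total 75.
Compare {P2, P3, P5}: total 77.
Compare {P2, P4, P5}: total 77.
No size-3 selection does better; minimum is 75.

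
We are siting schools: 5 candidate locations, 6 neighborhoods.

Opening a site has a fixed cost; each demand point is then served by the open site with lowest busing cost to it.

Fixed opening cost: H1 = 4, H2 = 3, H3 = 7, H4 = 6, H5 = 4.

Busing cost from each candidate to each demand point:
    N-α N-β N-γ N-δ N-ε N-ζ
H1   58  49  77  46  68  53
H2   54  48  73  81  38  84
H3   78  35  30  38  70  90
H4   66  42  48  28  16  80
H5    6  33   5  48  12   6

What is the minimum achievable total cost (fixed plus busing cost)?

100

Open {H4, H5}: assign each demand point to its cheapest open site.
  N-α→H5 6, N-β→H5 33, N-γ→H5 5, N-δ→H4 28, N-ε→H5 12, N-ζ→H5 6
  busing cost 90, fixed 10 → total 100.
Compare {H2, H4, H5}: busing cost 90 + fixed 13 = 103.
Compare {H1, H4, H5}: busing cost 90 + fixed 14 = 104.
Compare {H3, H4, H5}: busing cost 90 + fixed 17 = 107.
All other subsets cost ≥ 103. Minimum total cost: 100.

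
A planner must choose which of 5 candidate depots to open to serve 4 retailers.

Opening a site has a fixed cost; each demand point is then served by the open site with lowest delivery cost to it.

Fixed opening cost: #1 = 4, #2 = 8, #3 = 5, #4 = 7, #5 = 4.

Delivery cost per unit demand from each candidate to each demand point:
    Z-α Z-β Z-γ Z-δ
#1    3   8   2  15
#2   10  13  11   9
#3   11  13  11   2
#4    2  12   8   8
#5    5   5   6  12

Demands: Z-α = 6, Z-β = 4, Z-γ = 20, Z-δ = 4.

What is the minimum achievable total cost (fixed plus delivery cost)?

99

Open {#1, #3, #5}: assign each demand point to its cheapest open site.
  Z-α→#1 6×3=18, Z-β→#5 4×5=20, Z-γ→#1 20×2=40, Z-δ→#3 4×2=8
  delivery cost 86, fixed 13 → total 99.
Compare {#1, #3, #4, #5}: delivery cost 80 + fixed 20 = 100.
Compare {#1, #3}: delivery cost 98 + fixed 9 = 107.
Compare {#1, #2, #3, #5}: delivery cost 86 + fixed 21 = 107.
All other subsets cost ≥ 100. Minimum total cost: 99.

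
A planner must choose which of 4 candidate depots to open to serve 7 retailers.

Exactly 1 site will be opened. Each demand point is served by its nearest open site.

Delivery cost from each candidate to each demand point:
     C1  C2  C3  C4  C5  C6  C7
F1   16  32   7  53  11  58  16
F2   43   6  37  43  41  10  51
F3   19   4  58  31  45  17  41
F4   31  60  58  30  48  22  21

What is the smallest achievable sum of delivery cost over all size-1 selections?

193

Open {F1}.
  C1→F1 16, C2→F1 32, C3→F1 7, C4→F1 53, C5→F1 11, C6→F1 58, C7→F1 16  ⇒ total 193.
Compare {F3}: total 215.
Compare {F2}: total 231.
No size-1 selection does better; minimum is 193.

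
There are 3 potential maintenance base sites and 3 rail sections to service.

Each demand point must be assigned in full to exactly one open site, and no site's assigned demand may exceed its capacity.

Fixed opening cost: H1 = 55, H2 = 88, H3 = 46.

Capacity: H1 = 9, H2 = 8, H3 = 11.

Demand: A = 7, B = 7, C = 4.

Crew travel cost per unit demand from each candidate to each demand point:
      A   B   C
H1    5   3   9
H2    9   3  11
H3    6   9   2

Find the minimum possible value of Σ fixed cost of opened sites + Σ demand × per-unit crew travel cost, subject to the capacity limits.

172

Open {H1, H3}; cheapest assignment that respects the capacities:
  H1 (cap 9, load 7): B — cost 7×3 = 21
  H3 (cap 11, load 11): A, C — cost 7×6 + 4×2 = 50
  Shipping 71, fixed 101 → total 172.
  Any other capacity-feasible assignment to {H1, H3} ships for at least 71.
Compare {H2, H3}: its best feasible assignment gives total 205.
Compare {H1, H2, H3}: its best feasible assignment gives total 253.
Every other set of open sites that can feasibly serve all demand totals ≥ 205 even under its best assignment. Minimum: 172.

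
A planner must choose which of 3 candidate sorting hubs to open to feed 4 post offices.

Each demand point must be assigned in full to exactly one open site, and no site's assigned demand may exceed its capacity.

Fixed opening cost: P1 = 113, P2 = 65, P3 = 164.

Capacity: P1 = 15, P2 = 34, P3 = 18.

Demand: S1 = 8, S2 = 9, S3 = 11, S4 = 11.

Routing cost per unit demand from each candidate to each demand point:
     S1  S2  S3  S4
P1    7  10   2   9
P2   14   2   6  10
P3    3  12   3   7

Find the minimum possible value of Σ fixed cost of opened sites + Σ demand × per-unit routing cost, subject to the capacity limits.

428

Open {P1, P2}; cheapest assignment that respects the capacities:
  P1 (cap 15, load 8): S1 — cost 8×7 = 56
  P2 (cap 34, load 31): S2, S3, S4 — cost 9×2 + 11×6 + 11×10 = 194
  Shipping 250, fixed 178 → total 428.
  Any other capacity-feasible assignment to {P1, P2} ships for at least 250.
Compare {P2, P3}: its best feasible assignment gives total 447.
Compare {P1, P2, P3}: its best feasible assignment gives total 516.
Every other set of open sites that can feasibly serve all demand totals ≥ 447 even under its best assignment. Minimum: 428.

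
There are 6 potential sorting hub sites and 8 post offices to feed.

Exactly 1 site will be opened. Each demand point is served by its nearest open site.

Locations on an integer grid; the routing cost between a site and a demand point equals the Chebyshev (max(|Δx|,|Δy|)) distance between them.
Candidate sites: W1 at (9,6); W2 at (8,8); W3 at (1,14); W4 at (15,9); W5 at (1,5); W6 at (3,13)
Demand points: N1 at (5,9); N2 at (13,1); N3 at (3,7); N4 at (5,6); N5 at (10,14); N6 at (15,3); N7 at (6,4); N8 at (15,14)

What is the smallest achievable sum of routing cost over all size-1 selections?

Open {W2}.
  N1→W2 3, N2→W2 7, N3→W2 5, N4→W2 3, N5→W2 6, N6→W2 7, N7→W2 4, N8→W2 7  ⇒ total 42.
Compare {W1}: total 44.
Compare {W5}: total 64.
No size-1 selection does better; minimum is 42.

42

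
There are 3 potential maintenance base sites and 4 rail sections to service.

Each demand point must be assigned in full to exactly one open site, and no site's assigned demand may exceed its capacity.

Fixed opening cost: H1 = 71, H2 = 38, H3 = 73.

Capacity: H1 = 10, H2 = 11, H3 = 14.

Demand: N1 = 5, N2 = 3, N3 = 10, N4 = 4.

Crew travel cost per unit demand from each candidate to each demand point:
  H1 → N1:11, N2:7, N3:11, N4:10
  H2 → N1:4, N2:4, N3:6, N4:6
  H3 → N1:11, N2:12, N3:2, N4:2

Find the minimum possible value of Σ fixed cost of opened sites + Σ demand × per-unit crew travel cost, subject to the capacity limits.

171

Open {H2, H3}; cheapest assignment that respects the capacities:
  H2 (cap 11, load 8): N1, N2 — cost 5×4 + 3×4 = 32
  H3 (cap 14, load 14): N3, N4 — cost 10×2 + 4×2 = 28
  Shipping 60, fixed 111 → total 171.
  Any other capacity-feasible assignment to {H2, H3} ships for at least 60.
Compare {H1, H2, H3}: its best feasible assignment gives total 242.
Compare {H1, H3}: its best feasible assignment gives total 248.
Every other set of open sites that can feasibly serve all demand totals ≥ 242 even under its best assignment. Minimum: 171.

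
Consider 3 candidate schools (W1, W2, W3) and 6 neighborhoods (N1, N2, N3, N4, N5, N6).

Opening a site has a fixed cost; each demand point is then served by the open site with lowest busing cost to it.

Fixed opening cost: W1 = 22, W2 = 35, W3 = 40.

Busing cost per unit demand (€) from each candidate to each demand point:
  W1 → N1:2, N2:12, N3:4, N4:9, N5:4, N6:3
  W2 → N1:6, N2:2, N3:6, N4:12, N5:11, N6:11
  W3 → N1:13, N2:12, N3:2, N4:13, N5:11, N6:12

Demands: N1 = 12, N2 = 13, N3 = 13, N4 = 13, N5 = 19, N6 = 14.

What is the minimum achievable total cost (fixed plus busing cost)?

394

Open {W1, W2}: assign each demand point to its cheapest open site.
  N1→W1 12×2=24, N2→W2 13×2=26, N3→W1 13×4=52, N4→W1 13×9=117, N5→W1 19×4=76, N6→W1 14×3=42
  busing cost 337, fixed 57 → total 394.
Compare {W1, W2, W3}: busing cost 311 + fixed 97 = 408.
Compare {W1}: busing cost 467 + fixed 22 = 489.
Compare {W1, W3}: busing cost 441 + fixed 62 = 503.
All other subsets cost ≥ 408. Minimum total cost: 394.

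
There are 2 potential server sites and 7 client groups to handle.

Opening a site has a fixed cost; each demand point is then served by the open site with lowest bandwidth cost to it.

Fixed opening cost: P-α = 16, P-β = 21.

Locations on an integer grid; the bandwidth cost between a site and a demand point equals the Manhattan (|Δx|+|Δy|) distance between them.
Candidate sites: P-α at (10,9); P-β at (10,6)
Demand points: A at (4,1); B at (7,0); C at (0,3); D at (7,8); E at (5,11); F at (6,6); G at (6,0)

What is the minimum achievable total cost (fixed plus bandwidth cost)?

Open {P-β}: assign each demand point to its cheapest open site.
  A→P-β 11, B→P-β 9, C→P-β 13, D→P-β 5, E→P-β 10, F→P-β 4, G→P-β 10
  bandwidth cost 62, fixed 21 → total 83.
Compare {P-α}: bandwidth cost 73 + fixed 16 = 89.
Compare {P-α, P-β}: bandwidth cost 58 + fixed 37 = 95.

83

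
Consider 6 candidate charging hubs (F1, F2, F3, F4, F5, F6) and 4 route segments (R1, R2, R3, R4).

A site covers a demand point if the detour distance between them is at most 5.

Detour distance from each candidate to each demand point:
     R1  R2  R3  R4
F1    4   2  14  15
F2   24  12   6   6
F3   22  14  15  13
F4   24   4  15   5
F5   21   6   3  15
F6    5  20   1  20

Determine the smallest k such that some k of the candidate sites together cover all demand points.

2

Coverage sets (demand points within 5 of each site):
  F1: {R1, R2}
  F2: {}
  F3: {}
  F4: {R2, R4}
  F5: {R3}
  F6: {R1, R3}
No single site covers all 4 demand points.
But {F4, F6} covers everything, so the minimum is 2.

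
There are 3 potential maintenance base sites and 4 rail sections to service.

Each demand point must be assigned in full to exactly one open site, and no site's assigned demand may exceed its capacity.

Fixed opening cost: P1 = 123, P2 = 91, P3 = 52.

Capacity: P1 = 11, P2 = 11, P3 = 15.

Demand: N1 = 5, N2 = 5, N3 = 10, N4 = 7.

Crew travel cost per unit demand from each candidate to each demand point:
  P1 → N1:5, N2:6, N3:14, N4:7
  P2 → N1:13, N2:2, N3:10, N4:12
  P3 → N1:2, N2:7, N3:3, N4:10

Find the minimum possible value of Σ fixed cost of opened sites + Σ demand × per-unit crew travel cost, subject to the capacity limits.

365

Open {P1, P2, P3}; cheapest assignment that respects the capacities:
  P1 (cap 11, load 7): N4 — cost 7×7 = 49
  P2 (cap 11, load 5): N2 — cost 5×2 = 10
  P3 (cap 15, load 15): N1, N3 — cost 5×2 + 10×3 = 40
  Shipping 99, fixed 266 → total 365.
  Any other capacity-feasible assignment to {P1, P2, P3} ships for at least 99.
Total demand is 27 and no other set of sites has combined capacity ≥ 27, so {P1, P2, P3} is the only feasible choice of open sites. Minimum: 365.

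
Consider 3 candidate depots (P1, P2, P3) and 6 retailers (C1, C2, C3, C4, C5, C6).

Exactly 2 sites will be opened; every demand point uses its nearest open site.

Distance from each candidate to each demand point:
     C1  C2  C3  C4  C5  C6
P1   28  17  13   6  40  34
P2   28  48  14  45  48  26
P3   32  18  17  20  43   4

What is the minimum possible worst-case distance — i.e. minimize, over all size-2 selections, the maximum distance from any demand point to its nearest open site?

40

Open {P1, P2}.
  Farthest demand point is C5 at distance 40 (to P1); all others are ≤ 40.
With {P1, P3} the worst case is 40.
With {P2, P3} the worst case is 43.
No size-2 selection achieves below 40.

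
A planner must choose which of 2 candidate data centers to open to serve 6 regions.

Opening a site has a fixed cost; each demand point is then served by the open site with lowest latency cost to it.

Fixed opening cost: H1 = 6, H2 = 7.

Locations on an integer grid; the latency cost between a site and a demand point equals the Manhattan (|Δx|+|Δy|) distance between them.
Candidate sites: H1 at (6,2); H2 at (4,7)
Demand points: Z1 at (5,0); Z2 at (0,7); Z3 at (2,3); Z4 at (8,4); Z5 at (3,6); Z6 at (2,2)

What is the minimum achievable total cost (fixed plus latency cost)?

Open {H1, H2}: assign each demand point to its cheapest open site.
  Z1→H1 3, Z2→H2 4, Z3→H1 5, Z4→H1 4, Z5→H2 2, Z6→H1 4
  latency cost 22, fixed 13 → total 35.
Compare {H1}: latency cost 34 + fixed 6 = 40.
Compare {H2}: latency cost 34 + fixed 7 = 41.

35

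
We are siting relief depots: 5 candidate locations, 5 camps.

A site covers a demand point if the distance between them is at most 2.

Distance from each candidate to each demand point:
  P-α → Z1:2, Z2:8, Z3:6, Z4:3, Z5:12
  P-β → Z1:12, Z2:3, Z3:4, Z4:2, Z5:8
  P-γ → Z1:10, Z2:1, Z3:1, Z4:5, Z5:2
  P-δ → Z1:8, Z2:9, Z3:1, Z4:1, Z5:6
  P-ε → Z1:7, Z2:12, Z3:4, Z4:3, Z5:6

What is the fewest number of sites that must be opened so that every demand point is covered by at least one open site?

Coverage sets (demand points within 2 of each site):
  P-α: {Z1}
  P-β: {Z4}
  P-γ: {Z2, Z3, Z5}
  P-δ: {Z3, Z4}
  P-ε: {}
No 2 sites suffice: every size-2 union leaves at least one demand point uncovered.
But {P-α, P-β, P-γ} covers everything, so the minimum is 3.

3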